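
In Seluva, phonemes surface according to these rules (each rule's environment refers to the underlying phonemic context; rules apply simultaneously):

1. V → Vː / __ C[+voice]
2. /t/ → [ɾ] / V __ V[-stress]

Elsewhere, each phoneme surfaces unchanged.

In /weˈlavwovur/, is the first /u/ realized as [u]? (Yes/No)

/u/ (between /v/ and /r/) occurs before a voiced consonant → [uː] by rule 1.
The actual realization is [uː], not [u].

No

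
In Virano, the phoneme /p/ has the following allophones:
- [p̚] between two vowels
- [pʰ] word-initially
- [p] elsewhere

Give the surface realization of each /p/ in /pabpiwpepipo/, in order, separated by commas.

Occurrence 1 (position 1): word-initially → [pʰ].
Occurrence 2 (position 4): no conditioning environment matches → elsewhere allophone [p].
Occurrence 3 (position 7): no conditioning environment matches → elsewhere allophone [p].
Occurrence 4 (position 9): between two vowels → [p̚].
Occurrence 5 (position 11): between two vowels → [p̚].

[pʰ], [p], [p], [p̚], [p̚]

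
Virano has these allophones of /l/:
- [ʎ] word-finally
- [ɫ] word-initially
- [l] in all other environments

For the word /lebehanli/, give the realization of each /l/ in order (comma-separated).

[ɫ], [l]

Occurrence 1 (position 1): word-initially → [ɫ].
Occurrence 2 (position 8): no conditioning environment matches → elsewhere allophone [l].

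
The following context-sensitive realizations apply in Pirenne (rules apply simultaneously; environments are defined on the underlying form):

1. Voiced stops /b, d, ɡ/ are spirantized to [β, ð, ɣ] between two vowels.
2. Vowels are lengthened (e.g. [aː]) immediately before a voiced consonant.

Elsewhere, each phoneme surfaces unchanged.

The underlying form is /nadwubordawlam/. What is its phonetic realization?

[naːdwuːβoːrdaːwlaːm]

/n/ (word-initial): no rule targets it → [n].
/a/ — between /n/ and /d/, before a voiced consonant — surfaces as [aː] (rule 2).
/d/ (between /a/ and /w/) is in the target of rule 1 but the environment (between two vowels) is not met → [d].
/w/ stays [w].
/u/ (between /w/ and /b/): before a voiced consonant, so rule 2 applies → [uː].
/b/ (between /u/ and /o/): between two vowels, so rule 1 applies → [β].
Rule 2 applies to /o/ (between /b/ and /r/: before a voiced consonant) → [oː].
/r/ — not in any rule's target class → [r].
/d/ (between /r/ and /a/) is in the target of rule 1 but the environment (between two vowels) is not met → [d].
/a/ meets the environment for rule 2 (before a voiced consonant) → [aː].
/w/ — not in any rule's target class → [w].
/l/ (between /w/ and /a/) is unaffected → [l].
/a/ (between /l/ and /m/): before a voiced consonant, so rule 2 applies → [aː].
/m/ stays [m].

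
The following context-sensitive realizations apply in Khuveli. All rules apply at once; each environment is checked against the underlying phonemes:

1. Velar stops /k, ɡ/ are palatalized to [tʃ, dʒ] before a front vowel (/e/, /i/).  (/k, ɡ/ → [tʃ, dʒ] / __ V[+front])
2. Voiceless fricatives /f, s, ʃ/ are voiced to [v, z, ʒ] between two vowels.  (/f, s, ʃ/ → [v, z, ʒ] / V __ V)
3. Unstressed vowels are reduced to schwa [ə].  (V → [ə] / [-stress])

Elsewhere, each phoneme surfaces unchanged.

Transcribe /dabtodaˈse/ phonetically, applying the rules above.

/d/ (word-initial): no rule targets it → [d].
Rule 3 applies to /a/ (between /d/ and /b/: in an unstressed syllable) → [ə].
/b/ (between /a/ and /t/) is unaffected → [b].
/t/ — not in any rule's target class → [t].
/o/ — between /t/ and /d/, in an unstressed syllable — surfaces as [ə] (rule 3).
/d/ — not in any rule's target class → [d].
/a/ (between /d/ and /s/) occurs in an unstressed syllable → [ə] by rule 3.
/s/ (between /a/ and /e/): between two vowels, so rule 2 applies → [z].
/e/ (word-final) is in the target of rule 3 but the environment (in an unstressed syllable) is not met → [e].

[dəbtədəˈze]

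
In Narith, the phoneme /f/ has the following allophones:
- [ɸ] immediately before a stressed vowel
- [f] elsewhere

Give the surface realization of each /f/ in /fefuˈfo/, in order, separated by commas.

[f], [f], [ɸ]

Occurrence 1 (position 1): no conditioning environment matches → elsewhere allophone [f].
Occurrence 2 (position 3): no conditioning environment matches → elsewhere allophone [f].
Occurrence 3 (position 5): immediately before a stressed vowel → [ɸ].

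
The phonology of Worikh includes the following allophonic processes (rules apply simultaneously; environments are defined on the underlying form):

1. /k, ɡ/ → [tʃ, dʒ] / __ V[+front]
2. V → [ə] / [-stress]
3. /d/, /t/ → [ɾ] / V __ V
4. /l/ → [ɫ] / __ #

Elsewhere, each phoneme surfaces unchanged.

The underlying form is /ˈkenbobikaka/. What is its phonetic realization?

/k/ — word-initial, before a front vowel — surfaces as [tʃ] (rule 1).
/e/ (between /k/ and /n/) fails the environment for rule 2, so it stays [e].
/n/ — not in any rule's target class → [n].
/b/ stays [b].
Rule 2 applies to /o/ (between /b/ and /b/: in an unstressed syllable) → [ə].
/b/ (between /o/ and /i/) is unaffected → [b].
/i/ (between /b/ and /k/) occurs in an unstressed syllable → [ə] by rule 2.
/k/ (between /i/ and /a/) fails the environment for rule 1, so it stays [k].
/a/ (between /k/ and /k/): in an unstressed syllable, so rule 2 applies → [ə].
/k/ (between /a/ and /a/): rule 1 targets it, but not before a front vowel → unchanged [k].
/a/ (word-final): in an unstressed syllable, so rule 2 applies → [ə].

[ˈtʃenbəbəkəkə]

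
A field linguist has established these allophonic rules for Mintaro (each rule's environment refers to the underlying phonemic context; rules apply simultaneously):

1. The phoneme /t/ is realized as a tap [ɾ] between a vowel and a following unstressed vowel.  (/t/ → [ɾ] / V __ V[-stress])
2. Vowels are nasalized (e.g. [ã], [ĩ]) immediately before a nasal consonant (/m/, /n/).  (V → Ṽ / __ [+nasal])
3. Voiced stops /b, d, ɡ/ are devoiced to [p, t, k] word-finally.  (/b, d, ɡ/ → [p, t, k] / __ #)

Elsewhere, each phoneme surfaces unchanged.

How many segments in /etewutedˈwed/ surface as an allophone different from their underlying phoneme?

Segments that undergo a rule: /t/ → [ɾ] (rule 1); /t/ → [ɾ] (rule 1); /d/ → [t] (rule 3).
All other segments surface unchanged.

3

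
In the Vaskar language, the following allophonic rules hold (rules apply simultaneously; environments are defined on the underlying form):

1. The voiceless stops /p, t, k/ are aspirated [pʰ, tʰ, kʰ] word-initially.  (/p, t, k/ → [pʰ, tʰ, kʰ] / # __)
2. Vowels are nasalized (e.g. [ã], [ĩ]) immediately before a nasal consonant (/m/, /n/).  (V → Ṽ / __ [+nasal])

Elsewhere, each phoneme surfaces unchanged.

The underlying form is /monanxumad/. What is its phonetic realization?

/m/ — not in any rule's target class → [m].
/o/ (between /m/ and /n/): before a nasal consonant, so rule 2 applies → [õ].
/n/ (between /o/ and /a/) is unaffected → [n].
/a/ — between /n/ and /n/, before a nasal consonant — surfaces as [ã] (rule 2).
/n/ stays [n].
/x/ (between /n/ and /u/): no rule targets it → [x].
/u/ (between /x/ and /m/) occurs before a nasal consonant → [ũ] by rule 2.
/m/ — not in any rule's target class → [m].
/a/ (between /m/ and /d/) is in the target of rule 2 but the environment (before a nasal consonant) is not met → [a].
/d/ stays [d].

[mõnãnxũmad]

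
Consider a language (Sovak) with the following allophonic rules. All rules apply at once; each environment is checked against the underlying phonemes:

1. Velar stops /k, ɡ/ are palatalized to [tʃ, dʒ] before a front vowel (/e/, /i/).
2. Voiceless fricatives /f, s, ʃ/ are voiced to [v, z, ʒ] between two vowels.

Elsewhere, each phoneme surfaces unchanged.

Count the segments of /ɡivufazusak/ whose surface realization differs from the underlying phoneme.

Segments that undergo a rule: /ɡ/ → [dʒ] (rule 1); /f/ → [v] (rule 2); /s/ → [z] (rule 2).
All other segments surface unchanged.

3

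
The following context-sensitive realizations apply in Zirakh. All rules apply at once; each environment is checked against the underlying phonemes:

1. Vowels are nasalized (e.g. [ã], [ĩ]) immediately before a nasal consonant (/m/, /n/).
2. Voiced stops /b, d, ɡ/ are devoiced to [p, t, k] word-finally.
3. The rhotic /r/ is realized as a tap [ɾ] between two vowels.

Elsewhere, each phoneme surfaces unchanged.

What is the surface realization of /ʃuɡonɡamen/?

/ʃ/ stays [ʃ].
/u/ (between /ʃ/ and /ɡ/) fails the environment for rule 1, so it stays [u].
/ɡ/ (between /u/ and /o/) is in the target of rule 2 but the environment (word-finally) is not met → [ɡ].
/o/ (between /ɡ/ and /n/) occurs before a nasal consonant → [õ] by rule 1.
/n/ (between /o/ and /ɡ/) is unaffected → [n].
/ɡ/ (between /n/ and /a/): rule 2 targets it, but not word-finally → unchanged [ɡ].
/a/ (between /ɡ/ and /m/) occurs before a nasal consonant → [ã] by rule 1.
/m/ (between /a/ and /e/) is unaffected → [m].
Rule 1 applies to /e/ (between /m/ and /n/: before a nasal consonant) → [ẽ].
/n/ stays [n].

[ʃuɡõnɡãmẽn]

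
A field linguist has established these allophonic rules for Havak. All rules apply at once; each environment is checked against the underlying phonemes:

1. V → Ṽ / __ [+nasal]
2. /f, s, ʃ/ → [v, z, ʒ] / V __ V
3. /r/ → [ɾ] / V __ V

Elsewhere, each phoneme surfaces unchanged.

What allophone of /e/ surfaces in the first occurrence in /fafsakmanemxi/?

[ẽ]

Rule 1 applies to /e/ (between /n/ and /m/: before a nasal consonant) → [ẽ].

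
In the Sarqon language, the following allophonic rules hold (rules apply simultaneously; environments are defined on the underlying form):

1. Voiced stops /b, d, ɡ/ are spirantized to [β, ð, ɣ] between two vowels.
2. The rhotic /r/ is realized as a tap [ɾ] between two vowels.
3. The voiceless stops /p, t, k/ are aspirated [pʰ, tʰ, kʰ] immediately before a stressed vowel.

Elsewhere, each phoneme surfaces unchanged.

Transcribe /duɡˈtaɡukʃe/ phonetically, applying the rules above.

/d/ (word-initial) is in the target of rule 1 but the environment (between two vowels) is not met → [d].
/u/ (between /d/ and /ɡ/) is unaffected → [u].
/ɡ/ (between /u/ and /t/): rule 1 targets it, but not between two vowels → unchanged [ɡ].
/t/ — between /ɡ/ and /a/, immediately before a stressed vowel — surfaces as [tʰ] (rule 3).
/a/ (between /t/ and /ɡ/) is unaffected → [a].
/ɡ/ — between /a/ and /u/, between two vowels — surfaces as [ɣ] (rule 1).
/u/ — not in any rule's target class → [u].
/k/ (between /u/ and /ʃ/) fails the environment for rule 3, so it stays [k].
/ʃ/ (between /k/ and /e/): no rule targets it → [ʃ].
/e/ stays [e].

[duɡˈtʰaɣukʃe]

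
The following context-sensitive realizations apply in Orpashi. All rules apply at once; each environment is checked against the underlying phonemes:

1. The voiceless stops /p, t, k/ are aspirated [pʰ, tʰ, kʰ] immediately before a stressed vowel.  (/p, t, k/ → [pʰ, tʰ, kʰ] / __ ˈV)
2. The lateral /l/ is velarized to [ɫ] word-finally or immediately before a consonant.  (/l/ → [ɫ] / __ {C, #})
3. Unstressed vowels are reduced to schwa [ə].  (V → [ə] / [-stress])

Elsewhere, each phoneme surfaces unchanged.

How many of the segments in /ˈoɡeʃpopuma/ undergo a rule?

4

Segments that undergo a rule: /e/ → [ə] (rule 3); /o/ → [ə] (rule 3); /u/ → [ə] (rule 3); /a/ → [ə] (rule 3).
All other segments surface unchanged.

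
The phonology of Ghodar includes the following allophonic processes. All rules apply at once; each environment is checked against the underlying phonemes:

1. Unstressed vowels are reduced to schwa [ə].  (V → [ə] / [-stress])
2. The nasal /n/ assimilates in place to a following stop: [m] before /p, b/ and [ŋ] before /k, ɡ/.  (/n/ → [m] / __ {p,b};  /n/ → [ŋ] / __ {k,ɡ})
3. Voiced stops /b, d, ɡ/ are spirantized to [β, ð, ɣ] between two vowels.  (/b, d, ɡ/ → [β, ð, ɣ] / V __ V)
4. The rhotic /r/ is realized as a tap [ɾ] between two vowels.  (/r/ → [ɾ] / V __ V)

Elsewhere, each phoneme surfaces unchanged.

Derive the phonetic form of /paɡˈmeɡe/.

[pəɡˈmeɣə]

/p/ (word-initial): no rule targets it → [p].
Rule 1 applies to /a/ (between /p/ and /ɡ/: in an unstressed syllable) → [ə].
/ɡ/ — between /a/ and /m/; rule 3 does not apply here → [ɡ].
/m/ stays [m].
/e/ — between /m/ and /ɡ/; rule 1 does not apply here → [e].
Rule 3 applies to /ɡ/ (between /e/ and /e/: between two vowels) → [ɣ].
Rule 1 applies to /e/ (word-final: in an unstressed syllable) → [ə].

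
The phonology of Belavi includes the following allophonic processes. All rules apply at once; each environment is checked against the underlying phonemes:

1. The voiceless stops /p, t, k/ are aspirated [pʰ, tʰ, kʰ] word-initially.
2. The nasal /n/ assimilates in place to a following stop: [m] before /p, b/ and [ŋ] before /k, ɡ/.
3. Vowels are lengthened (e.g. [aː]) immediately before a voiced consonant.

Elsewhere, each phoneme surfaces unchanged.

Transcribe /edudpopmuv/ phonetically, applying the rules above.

[eːduːdpopmuːv]

/e/ — word-initial, before a voiced consonant — surfaces as [eː] (rule 3).
/d/ (between /e/ and /u/): no rule targets it → [d].
/u/ (between /d/ and /d/): before a voiced consonant, so rule 3 applies → [uː].
/d/ (between /u/ and /p/): no rule targets it → [d].
/p/ — between /d/ and /o/; rule 1 does not apply here → [p].
/o/ (between /p/ and /p/) fails the environment for rule 3, so it stays [o].
/p/ (between /o/ and /m/) is in the target of rule 1 but the environment (word-initially) is not met → [p].
/m/ (between /p/ and /u/) is unaffected → [m].
Rule 3 applies to /u/ (between /m/ and /v/: before a voiced consonant) → [uː].
/v/ (word-final): no rule targets it → [v].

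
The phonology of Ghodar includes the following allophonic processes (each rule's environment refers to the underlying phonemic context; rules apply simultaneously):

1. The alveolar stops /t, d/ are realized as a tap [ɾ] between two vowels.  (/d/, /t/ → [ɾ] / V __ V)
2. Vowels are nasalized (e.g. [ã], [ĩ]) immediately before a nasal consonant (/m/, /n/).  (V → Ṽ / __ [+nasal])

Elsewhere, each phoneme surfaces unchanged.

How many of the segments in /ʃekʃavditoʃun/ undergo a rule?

Segments that undergo a rule: /t/ → [ɾ] (rule 1); /u/ → [ũ] (rule 2).
All other segments surface unchanged.

2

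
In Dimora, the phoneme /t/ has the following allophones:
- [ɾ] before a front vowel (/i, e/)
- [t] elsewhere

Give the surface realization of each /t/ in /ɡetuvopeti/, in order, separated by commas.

Occurrence 1 (position 3): no conditioning environment matches → elsewhere allophone [t].
Occurrence 2 (position 9): before a front vowel (/i, e/) → [ɾ].

[t], [ɾ]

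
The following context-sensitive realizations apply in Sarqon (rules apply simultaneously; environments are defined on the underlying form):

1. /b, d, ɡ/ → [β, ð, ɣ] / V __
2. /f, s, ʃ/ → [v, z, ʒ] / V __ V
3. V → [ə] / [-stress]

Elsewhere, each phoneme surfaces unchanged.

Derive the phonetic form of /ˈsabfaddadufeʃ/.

[ˈsaβfəðdəðəvəʃ]

/s/ (word-initial) is in the target of rule 2 but the environment (between two vowels) is not met → [s].
/a/ — between /s/ and /b/; rule 3 does not apply here → [a].
/b/ meets the environment for rule 1 (immediately after a vowel) → [β].
/f/ — between /b/ and /a/; rule 2 does not apply here → [f].
/a/ (between /f/ and /d/): in an unstressed syllable, so rule 3 applies → [ə].
/d/ — between /a/ and /d/, immediately after a vowel — surfaces as [ð] (rule 1).
/d/ (between /d/ and /a/): rule 1 targets it, but not immediately after a vowel → unchanged [d].
/a/ — between /d/ and /d/, in an unstressed syllable — surfaces as [ə] (rule 3).
Rule 1 applies to /d/ (between /a/ and /u/: immediately after a vowel) → [ð].
Rule 3 applies to /u/ (between /d/ and /f/: in an unstressed syllable) → [ə].
/f/ (between /u/ and /e/): between two vowels, so rule 2 applies → [v].
/e/ (between /f/ and /ʃ/) occurs in an unstressed syllable → [ə] by rule 3.
/ʃ/ (word-final) fails the environment for rule 2, so it stays [ʃ].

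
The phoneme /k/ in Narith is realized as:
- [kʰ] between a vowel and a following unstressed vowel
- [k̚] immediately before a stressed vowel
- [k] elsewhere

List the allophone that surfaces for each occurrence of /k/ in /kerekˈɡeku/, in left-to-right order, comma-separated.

Occurrence 1 (position 1): no conditioning environment matches → elsewhere allophone [k].
Occurrence 2 (position 5): no conditioning environment matches → elsewhere allophone [k].
Occurrence 3 (position 8): between a vowel and a following unstressed vowel → [kʰ].

[k], [k], [kʰ]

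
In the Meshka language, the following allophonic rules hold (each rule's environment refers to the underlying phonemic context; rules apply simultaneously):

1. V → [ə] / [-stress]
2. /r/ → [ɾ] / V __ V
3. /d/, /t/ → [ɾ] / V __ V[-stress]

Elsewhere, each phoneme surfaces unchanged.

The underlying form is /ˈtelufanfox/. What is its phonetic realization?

/t/ (word-initial) fails the environment for rule 3, so it stays [t].
/e/ (between /t/ and /l/) fails the environment for rule 1, so it stays [e].
/u/ (between /l/ and /f/): in an unstressed syllable, so rule 1 applies → [ə].
/a/ meets the environment for rule 1 (in an unstressed syllable) → [ə].
/o/ — between /f/ and /x/, in an unstressed syllable — surfaces as [ə] (rule 1).

[ˈteləfənfəx]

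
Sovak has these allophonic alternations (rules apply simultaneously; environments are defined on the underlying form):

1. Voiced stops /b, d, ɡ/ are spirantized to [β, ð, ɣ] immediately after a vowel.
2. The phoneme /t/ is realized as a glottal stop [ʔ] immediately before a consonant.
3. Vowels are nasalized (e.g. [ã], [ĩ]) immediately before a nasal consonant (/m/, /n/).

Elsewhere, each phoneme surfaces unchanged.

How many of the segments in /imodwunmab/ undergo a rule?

Segments that undergo a rule: /i/ → [ĩ] (rule 3); /d/ → [ð] (rule 1); /u/ → [ũ] (rule 3); /b/ → [β] (rule 1).
All other segments surface unchanged.

4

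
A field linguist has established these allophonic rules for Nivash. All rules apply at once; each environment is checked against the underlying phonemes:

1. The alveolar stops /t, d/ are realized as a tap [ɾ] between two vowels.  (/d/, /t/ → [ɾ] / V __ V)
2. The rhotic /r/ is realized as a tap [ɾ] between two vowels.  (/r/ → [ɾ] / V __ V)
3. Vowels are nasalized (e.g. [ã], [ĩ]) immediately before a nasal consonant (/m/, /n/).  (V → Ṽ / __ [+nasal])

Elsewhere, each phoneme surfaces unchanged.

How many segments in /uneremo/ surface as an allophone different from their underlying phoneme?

3

Segments that undergo a rule: /u/ → [ũ] (rule 3); /r/ → [ɾ] (rule 2); /e/ → [ẽ] (rule 3).
All other segments surface unchanged.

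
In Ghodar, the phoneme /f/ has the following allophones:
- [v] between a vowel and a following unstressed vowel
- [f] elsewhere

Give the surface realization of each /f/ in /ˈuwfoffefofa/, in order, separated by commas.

[f], [f], [f], [v], [v]

Occurrence 1 (position 3): no conditioning environment matches → elsewhere allophone [f].
Occurrence 2 (position 5): no conditioning environment matches → elsewhere allophone [f].
Occurrence 3 (position 6): no conditioning environment matches → elsewhere allophone [f].
Occurrence 4 (position 8): between a vowel and a following unstressed vowel → [v].
Occurrence 5 (position 10): between a vowel and a following unstressed vowel → [v].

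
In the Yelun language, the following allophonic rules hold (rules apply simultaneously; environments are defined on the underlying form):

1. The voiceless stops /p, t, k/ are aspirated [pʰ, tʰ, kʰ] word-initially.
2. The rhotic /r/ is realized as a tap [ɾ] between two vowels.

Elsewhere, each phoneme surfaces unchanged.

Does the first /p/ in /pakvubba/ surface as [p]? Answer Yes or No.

/p/ — word-initial, word-initially — surfaces as [pʰ] (rule 1).
The actual realization is [pʰ], not [p].

No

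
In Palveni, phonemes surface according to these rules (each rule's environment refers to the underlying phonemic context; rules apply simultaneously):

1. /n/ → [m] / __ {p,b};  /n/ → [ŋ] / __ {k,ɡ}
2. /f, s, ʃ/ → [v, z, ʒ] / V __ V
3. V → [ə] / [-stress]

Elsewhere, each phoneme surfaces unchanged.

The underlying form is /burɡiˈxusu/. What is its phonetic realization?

[bərɡəˈxuzə]

/b/ stays [b].
/u/ meets the environment for rule 3 (in an unstressed syllable) → [ə].
/r/ (between /u/ and /ɡ/) is unaffected → [r].
/ɡ/ (between /r/ and /i/) is unaffected → [ɡ].
Rule 3 applies to /i/ (between /ɡ/ and /x/: in an unstressed syllable) → [ə].
/x/ (between /i/ and /u/): no rule targets it → [x].
/u/ (between /x/ and /s/) fails the environment for rule 3, so it stays [u].
/s/ — between /u/ and /u/, between two vowels — surfaces as [z] (rule 2).
/u/ meets the environment for rule 3 (in an unstressed syllable) → [ə].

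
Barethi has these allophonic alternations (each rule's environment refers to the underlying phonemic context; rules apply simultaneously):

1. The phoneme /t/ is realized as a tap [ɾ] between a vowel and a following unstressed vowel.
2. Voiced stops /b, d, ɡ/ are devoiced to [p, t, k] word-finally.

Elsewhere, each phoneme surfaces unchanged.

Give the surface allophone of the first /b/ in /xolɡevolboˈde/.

/b/ — between /l/ and /o/; rule 2 does not apply here → [b].

[b]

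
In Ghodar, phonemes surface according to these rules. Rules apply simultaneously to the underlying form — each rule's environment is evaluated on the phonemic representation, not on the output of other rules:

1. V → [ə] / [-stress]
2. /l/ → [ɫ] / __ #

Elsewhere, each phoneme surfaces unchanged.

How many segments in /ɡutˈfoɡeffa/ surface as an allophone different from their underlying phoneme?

Segments that undergo a rule: /u/ → [ə] (rule 1); /e/ → [ə] (rule 1); /a/ → [ə] (rule 1).
All other segments surface unchanged.

3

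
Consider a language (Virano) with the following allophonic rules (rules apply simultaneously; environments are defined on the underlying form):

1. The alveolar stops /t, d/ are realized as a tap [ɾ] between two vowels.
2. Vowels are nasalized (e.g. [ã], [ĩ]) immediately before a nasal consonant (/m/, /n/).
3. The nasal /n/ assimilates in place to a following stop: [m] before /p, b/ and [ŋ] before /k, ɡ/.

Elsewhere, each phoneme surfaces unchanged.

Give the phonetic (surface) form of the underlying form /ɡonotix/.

/ɡ/ stays [ɡ].
/o/ (between /ɡ/ and /n/) occurs before a nasal consonant → [õ] by rule 2.
/n/ (between /o/ and /o/) fails the environment for rule 3, so it stays [n].
/o/ (between /n/ and /t/) is in the target of rule 2 but the environment (before a nasal consonant) is not met → [o].
/t/ (between /o/ and /i/) occurs between two vowels → [ɾ] by rule 1.
/i/ (between /t/ and /x/) is in the target of rule 2 but the environment (before a nasal consonant) is not met → [i].
/x/ (word-final): no rule targets it → [x].

[ɡõnoɾix]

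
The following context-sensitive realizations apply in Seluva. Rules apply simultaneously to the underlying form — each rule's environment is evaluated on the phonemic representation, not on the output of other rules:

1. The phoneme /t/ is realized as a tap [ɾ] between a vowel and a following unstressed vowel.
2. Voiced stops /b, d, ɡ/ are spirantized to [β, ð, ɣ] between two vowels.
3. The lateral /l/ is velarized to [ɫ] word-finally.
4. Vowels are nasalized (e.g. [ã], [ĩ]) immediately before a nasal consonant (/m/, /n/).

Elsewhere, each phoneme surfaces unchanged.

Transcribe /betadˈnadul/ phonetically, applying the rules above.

/b/ (word-initial) fails the environment for rule 2, so it stays [b].
/e/ (between /b/ and /t/) is in the target of rule 4 but the environment (before a nasal consonant) is not met → [e].
Rule 1 applies to /t/ (between /e/ and /a/: between a vowel and a following unstressed vowel) → [ɾ].
/a/ (between /t/ and /d/) fails the environment for rule 4, so it stays [a].
/d/ — between /a/ and /n/; rule 2 does not apply here → [d].
/n/ (between /d/ and /a/): no rule targets it → [n].
/a/ — between /n/ and /d/; rule 4 does not apply here → [a].
/d/ meets the environment for rule 2 (between two vowels) → [ð].
/u/ (between /d/ and /l/): rule 4 targets it, but not before a nasal consonant → unchanged [u].
/l/ meets the environment for rule 3 (word-finally) → [ɫ].

[beɾadˈnaðuɫ]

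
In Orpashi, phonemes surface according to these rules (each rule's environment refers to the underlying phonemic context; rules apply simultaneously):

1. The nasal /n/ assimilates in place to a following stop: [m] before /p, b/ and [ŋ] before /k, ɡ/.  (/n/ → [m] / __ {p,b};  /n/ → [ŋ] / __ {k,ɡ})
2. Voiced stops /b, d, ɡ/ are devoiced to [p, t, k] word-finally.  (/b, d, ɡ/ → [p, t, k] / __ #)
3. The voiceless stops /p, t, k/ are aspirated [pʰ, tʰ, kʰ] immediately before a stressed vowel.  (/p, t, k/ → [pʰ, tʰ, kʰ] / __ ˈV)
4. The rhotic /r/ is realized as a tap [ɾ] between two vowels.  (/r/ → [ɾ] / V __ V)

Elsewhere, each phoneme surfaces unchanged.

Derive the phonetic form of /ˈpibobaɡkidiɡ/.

/p/ (word-initial) occurs immediately before a stressed vowel → [pʰ] by rule 3.
/b/ (between /i/ and /o/) is in the target of rule 2 but the environment (word-finally) is not met → [b].
/b/ (between /o/ and /a/): rule 2 targets it, but not word-finally → unchanged [b].
/ɡ/ — between /a/ and /k/; rule 2 does not apply here → [ɡ].
/k/ (between /ɡ/ and /i/) is in the target of rule 3 but the environment (immediately before a stressed vowel) is not met → [k].
/d/ (between /i/ and /i/): rule 2 targets it, but not word-finally → unchanged [d].
/ɡ/ (word-final): word-finally, so rule 2 applies → [k].

[ˈpʰibobaɡkidik]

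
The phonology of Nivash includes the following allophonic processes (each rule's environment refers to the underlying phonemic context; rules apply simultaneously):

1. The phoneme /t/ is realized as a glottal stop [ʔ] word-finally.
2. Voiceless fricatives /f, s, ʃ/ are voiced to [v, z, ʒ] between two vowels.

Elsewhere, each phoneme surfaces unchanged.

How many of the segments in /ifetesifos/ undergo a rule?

3

Segments that undergo a rule: /f/ → [v] (rule 2); /s/ → [z] (rule 2); /f/ → [v] (rule 2).
All other segments surface unchanged.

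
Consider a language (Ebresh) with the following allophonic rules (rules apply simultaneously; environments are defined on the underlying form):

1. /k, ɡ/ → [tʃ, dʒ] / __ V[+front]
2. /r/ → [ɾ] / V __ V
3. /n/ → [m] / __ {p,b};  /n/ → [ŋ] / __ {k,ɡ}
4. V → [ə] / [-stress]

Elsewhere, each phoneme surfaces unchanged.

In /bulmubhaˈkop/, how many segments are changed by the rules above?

Segments that undergo a rule: /u/ → [ə] (rule 4); /u/ → [ə] (rule 4); /a/ → [ə] (rule 4).
All other segments surface unchanged.

3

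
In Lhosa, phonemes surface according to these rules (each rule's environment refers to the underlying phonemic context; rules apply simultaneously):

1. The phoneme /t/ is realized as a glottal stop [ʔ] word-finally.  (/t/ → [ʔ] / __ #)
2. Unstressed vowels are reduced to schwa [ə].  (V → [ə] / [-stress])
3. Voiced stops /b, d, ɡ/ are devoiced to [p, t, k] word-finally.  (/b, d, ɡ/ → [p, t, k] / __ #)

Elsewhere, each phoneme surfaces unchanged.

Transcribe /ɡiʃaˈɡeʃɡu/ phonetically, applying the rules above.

/ɡ/ (word-initial) fails the environment for rule 3, so it stays [ɡ].
Rule 2 applies to /i/ (between /ɡ/ and /ʃ/: in an unstressed syllable) → [ə].
/a/ — between /ʃ/ and /ɡ/, in an unstressed syllable — surfaces as [ə] (rule 2).
/ɡ/ (between /a/ and /e/) is in the target of rule 3 but the environment (word-finally) is not met → [ɡ].
/e/ (between /ɡ/ and /ʃ/) is in the target of rule 2 but the environment (in an unstressed syllable) is not met → [e].
/ɡ/ — between /ʃ/ and /u/; rule 3 does not apply here → [ɡ].
/u/ — word-final, in an unstressed syllable — surfaces as [ə] (rule 2).

[ɡəʃəˈɡeʃɡə]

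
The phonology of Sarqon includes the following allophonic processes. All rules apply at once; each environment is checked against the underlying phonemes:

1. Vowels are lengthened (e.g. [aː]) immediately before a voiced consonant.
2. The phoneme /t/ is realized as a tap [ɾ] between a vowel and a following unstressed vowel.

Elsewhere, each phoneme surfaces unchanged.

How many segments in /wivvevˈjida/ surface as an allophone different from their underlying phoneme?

Segments that undergo a rule: /i/ → [iː] (rule 1); /e/ → [eː] (rule 1); /i/ → [iː] (rule 1).
All other segments surface unchanged.

3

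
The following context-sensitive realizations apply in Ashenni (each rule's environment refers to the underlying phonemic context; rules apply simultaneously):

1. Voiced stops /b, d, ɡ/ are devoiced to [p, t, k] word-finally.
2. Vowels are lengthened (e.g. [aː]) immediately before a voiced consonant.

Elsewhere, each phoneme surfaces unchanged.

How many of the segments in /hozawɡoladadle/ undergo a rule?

Segments that undergo a rule: /o/ → [oː] (rule 2); /a/ → [aː] (rule 2); /o/ → [oː] (rule 2); /a/ → [aː] (rule 2); /a/ → [aː] (rule 2).
All other segments surface unchanged.

5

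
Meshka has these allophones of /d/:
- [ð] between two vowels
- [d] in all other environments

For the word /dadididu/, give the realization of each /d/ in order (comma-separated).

[d], [ð], [ð], [ð]

Occurrence 1 (position 1): no conditioning environment matches → elsewhere allophone [d].
Occurrence 2 (position 3): between two vowels → [ð].
Occurrence 3 (position 5): between two vowels → [ð].
Occurrence 4 (position 7): between two vowels → [ð].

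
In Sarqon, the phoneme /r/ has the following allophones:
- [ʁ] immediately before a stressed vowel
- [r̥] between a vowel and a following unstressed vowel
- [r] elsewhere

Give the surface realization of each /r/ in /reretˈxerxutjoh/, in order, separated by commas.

Occurrence 1 (position 1): no conditioning environment matches → elsewhere allophone [r].
Occurrence 2 (position 3): between a vowel and a following unstressed vowel → [r̥].
Occurrence 3 (position 8): no conditioning environment matches → elsewhere allophone [r].

[r], [r̥], [r]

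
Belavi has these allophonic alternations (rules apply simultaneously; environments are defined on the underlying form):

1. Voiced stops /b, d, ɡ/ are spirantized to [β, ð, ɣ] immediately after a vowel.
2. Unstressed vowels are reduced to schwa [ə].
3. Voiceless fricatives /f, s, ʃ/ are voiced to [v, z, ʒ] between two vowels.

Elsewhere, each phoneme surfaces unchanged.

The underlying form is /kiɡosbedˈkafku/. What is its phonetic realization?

[kəɣəsbəðˈkafkə]

/k/ — not in any rule's target class → [k].
/i/ — between /k/ and /ɡ/, in an unstressed syllable — surfaces as [ə] (rule 2).
/ɡ/ (between /i/ and /o/): immediately after a vowel, so rule 1 applies → [ɣ].
/o/ (between /ɡ/ and /s/) occurs in an unstressed syllable → [ə] by rule 2.
/s/ (between /o/ and /b/) fails the environment for rule 3, so it stays [s].
/b/ (between /s/ and /e/): rule 1 targets it, but not immediately after a vowel → unchanged [b].
/e/ (between /b/ and /d/): in an unstressed syllable, so rule 2 applies → [ə].
/d/ meets the environment for rule 1 (immediately after a vowel) → [ð].
/k/ (between /d/ and /a/) is unaffected → [k].
/a/ — between /k/ and /f/; rule 2 does not apply here → [a].
/f/ — between /a/ and /k/; rule 3 does not apply here → [f].
/k/ (between /f/ and /u/): no rule targets it → [k].
/u/ — word-final, in an unstressed syllable — surfaces as [ə] (rule 2).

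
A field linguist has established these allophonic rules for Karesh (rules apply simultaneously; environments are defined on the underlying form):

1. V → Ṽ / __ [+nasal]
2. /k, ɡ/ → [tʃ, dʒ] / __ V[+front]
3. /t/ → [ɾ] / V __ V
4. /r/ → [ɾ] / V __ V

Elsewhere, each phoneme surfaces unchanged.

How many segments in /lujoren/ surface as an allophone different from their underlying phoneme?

2

Segments that undergo a rule: /r/ → [ɾ] (rule 4); /e/ → [ẽ] (rule 1).
All other segments surface unchanged.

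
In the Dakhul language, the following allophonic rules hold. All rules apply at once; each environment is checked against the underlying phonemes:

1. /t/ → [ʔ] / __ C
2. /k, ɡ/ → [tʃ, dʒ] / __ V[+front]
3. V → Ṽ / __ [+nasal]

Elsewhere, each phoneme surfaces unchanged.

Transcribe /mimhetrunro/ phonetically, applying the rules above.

/m/ (word-initial) is unaffected → [m].
Rule 3 applies to /i/ (between /m/ and /m/: before a nasal consonant) → [ĩ].
/m/ stays [m].
/h/ — not in any rule's target class → [h].
/e/ — between /h/ and /t/; rule 3 does not apply here → [e].
/t/ (between /e/ and /r/): immediately before a consonant, so rule 1 applies → [ʔ].
/r/ (between /t/ and /u/) is unaffected → [r].
/u/ (between /r/ and /n/) occurs before a nasal consonant → [ũ] by rule 3.
/n/ (between /u/ and /r/) is unaffected → [n].
/r/ (between /n/ and /o/): no rule targets it → [r].
/o/ — word-final; rule 3 does not apply here → [o].

[mĩmheʔrũnro]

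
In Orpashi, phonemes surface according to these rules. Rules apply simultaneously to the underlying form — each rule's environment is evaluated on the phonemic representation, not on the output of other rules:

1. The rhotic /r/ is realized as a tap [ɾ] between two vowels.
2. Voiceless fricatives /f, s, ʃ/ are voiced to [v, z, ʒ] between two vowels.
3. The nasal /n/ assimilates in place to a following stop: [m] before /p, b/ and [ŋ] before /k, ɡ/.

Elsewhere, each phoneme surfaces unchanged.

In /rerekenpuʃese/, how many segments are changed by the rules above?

4

Segments that undergo a rule: /r/ → [ɾ] (rule 1); /n/ → [m] (rule 3); /ʃ/ → [ʒ] (rule 2); /s/ → [z] (rule 2).
All other segments surface unchanged.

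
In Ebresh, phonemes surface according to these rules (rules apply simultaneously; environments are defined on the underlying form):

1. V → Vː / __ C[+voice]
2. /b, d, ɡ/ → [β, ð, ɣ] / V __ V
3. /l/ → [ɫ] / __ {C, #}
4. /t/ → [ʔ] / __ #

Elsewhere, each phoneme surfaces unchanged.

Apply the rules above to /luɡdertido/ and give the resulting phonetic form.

/l/ (word-initial) is in the target of rule 3 but the environment (word-finally or immediately before a consonant) is not met → [l].
/u/ (between /l/ and /ɡ/) occurs before a voiced consonant → [uː] by rule 1.
/ɡ/ (between /u/ and /d/) fails the environment for rule 2, so it stays [ɡ].
/d/ (between /ɡ/ and /e/) is in the target of rule 2 but the environment (between two vowels) is not met → [d].
/e/ — between /d/ and /r/, before a voiced consonant — surfaces as [eː] (rule 1).
/t/ (between /r/ and /i/): rule 4 targets it, but not word-finally → unchanged [t].
/i/ (between /t/ and /d/) occurs before a voiced consonant → [iː] by rule 1.
/d/ (between /i/ and /o/): between two vowels, so rule 2 applies → [ð].
/o/ (word-final) fails the environment for rule 1, so it stays [o].

[luːɡdeːrtiːðo]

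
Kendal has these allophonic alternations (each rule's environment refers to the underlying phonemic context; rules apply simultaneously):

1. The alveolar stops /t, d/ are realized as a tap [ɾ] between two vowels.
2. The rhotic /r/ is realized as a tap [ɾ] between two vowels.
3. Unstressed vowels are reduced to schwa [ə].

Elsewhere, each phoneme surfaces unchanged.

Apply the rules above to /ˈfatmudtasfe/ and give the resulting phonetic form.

[ˈfatmədtəsfə]

/f/ stays [f].
/a/ — between /f/ and /t/; rule 3 does not apply here → [a].
/t/ (between /a/ and /m/) is in the target of rule 1 but the environment (between two vowels) is not met → [t].
/m/ (between /t/ and /u/): no rule targets it → [m].
/u/ — between /m/ and /d/, in an unstressed syllable — surfaces as [ə] (rule 3).
/d/ (between /u/ and /t/) is in the target of rule 1 but the environment (between two vowels) is not met → [d].
/t/ — between /d/ and /a/; rule 1 does not apply here → [t].
/a/ (between /t/ and /s/) occurs in an unstressed syllable → [ə] by rule 3.
/s/ — not in any rule's target class → [s].
/f/ (between /s/ and /e/): no rule targets it → [f].
/e/ — word-final, in an unstressed syllable — surfaces as [ə] (rule 3).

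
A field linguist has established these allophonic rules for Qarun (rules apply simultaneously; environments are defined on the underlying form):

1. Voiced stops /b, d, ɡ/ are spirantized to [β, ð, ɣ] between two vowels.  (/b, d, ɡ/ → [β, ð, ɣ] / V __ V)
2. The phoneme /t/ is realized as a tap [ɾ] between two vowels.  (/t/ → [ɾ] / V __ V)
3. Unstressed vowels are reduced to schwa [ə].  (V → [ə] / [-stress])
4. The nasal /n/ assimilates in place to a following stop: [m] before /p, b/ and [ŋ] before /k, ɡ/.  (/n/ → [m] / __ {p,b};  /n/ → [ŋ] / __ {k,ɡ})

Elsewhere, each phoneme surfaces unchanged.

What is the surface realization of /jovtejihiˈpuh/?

[jəvtəjəhəˈpuh]

/j/ — not in any rule's target class → [j].
/o/ meets the environment for rule 3 (in an unstressed syllable) → [ə].
/v/ (between /o/ and /t/): no rule targets it → [v].
/t/ (between /v/ and /e/) fails the environment for rule 2, so it stays [t].
/e/ — between /t/ and /j/, in an unstressed syllable — surfaces as [ə] (rule 3).
/j/ (between /e/ and /i/): no rule targets it → [j].
Rule 3 applies to /i/ (between /j/ and /h/: in an unstressed syllable) → [ə].
/h/ (between /i/ and /i/) is unaffected → [h].
/i/ — between /h/ and /p/, in an unstressed syllable — surfaces as [ə] (rule 3).
/p/ — not in any rule's target class → [p].
/u/ (between /p/ and /h/) is in the target of rule 3 but the environment (in an unstressed syllable) is not met → [u].
/h/ — not in any rule's target class → [h].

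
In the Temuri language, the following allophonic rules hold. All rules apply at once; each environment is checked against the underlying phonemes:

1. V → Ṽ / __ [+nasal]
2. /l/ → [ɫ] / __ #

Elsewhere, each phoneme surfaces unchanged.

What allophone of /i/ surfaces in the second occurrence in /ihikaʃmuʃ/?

/i/ (between /h/ and /k/) is in the target of rule 1 but the environment (before a nasal consonant) is not met → [i].

[i]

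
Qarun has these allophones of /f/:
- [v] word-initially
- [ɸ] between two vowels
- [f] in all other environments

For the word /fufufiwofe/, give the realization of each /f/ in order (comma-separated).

Occurrence 1 (position 1): word-initially → [v].
Occurrence 2 (position 3): between two vowels → [ɸ].
Occurrence 3 (position 5): between two vowels → [ɸ].
Occurrence 4 (position 9): between two vowels → [ɸ].

[v], [ɸ], [ɸ], [ɸ]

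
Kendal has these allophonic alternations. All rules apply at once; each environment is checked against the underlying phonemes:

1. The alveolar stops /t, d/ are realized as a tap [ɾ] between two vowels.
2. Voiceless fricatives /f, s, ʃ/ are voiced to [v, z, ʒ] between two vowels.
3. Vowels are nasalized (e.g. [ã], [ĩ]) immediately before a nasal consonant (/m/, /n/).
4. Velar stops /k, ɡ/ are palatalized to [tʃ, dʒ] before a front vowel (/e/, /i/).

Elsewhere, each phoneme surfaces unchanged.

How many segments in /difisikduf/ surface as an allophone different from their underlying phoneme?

Segments that undergo a rule: /f/ → [v] (rule 2); /s/ → [z] (rule 2).
All other segments surface unchanged.

2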